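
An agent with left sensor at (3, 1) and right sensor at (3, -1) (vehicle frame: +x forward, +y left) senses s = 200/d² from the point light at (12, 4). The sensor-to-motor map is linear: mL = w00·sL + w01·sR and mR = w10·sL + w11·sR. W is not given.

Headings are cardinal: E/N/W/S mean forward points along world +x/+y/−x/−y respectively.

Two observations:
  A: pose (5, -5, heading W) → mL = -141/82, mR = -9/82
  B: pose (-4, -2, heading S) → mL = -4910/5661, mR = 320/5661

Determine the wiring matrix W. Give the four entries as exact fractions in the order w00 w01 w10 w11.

-1/2 -1 1/2 -1/2

obs A: pose=(5,-5,W) → sL=1, sR=50/41, mL=-141/82, mR=-9/82
obs B: pose=(-4,-2,S) → sL=100/153, sR=20/37, mL=-4910/5661, mR=320/5661
sensor matrix S = [[1, 50/41], [100/153, 20/37]]; det S = -59540/232101
solve [mL_A; mL_B] = S·[w00; w01] and [mR_A; mR_B] = S·[w10; w11]:
  w00 = -1/2, w01 = -1, w10 = 1/2, w11 = -1/2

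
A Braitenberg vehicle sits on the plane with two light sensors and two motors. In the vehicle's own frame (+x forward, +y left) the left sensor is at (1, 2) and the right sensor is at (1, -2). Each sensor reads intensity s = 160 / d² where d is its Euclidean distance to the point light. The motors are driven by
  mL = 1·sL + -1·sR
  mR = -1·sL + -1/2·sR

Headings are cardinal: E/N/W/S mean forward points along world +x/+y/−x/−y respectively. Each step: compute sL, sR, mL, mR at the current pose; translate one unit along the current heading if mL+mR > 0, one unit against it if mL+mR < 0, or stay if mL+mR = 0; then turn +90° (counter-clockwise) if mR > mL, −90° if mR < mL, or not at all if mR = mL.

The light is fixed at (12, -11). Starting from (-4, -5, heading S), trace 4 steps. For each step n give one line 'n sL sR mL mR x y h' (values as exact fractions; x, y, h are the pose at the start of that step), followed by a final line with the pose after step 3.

n=0: pose=(-4,-5,S); sL=160/221, sR=160/349; mL=20480/77129, mR=-73520/77129; mL+mR=-240/349 → advance -1; mR−mL=-94000/77129 → turn -1·90°
n=1: pose=(-4,-4,W); sL=80/157, sR=16/37; mL=448/5809, mR=-4216/5809; mL+mR=-24/37 → advance -1; mR−mL=-4664/5809 → turn -1·90°
n=2: pose=(-3,-4,N); sL=160/353, sR=160/233; mL=-19200/82249, mR=-65520/82249; mL+mR=-240/233 → advance -1; mR−mL=-46320/82249 → turn -1·90°
n=3: pose=(-3,-5,E); sL=8/13, sR=40/53; mL=-96/689, mR=-684/689; mL+mR=-60/53 → advance -1; mR−mL=-588/689 → turn -1·90°

0 160/221 160/349 20480/77129 -73520/77129 -4 -5 S
1 80/157 16/37 448/5809 -4216/5809 -4 -4 W
2 160/353 160/233 -19200/82249 -65520/82249 -3 -4 N
3 8/13 40/53 -96/689 -684/689 -3 -5 E
final -4 -5 S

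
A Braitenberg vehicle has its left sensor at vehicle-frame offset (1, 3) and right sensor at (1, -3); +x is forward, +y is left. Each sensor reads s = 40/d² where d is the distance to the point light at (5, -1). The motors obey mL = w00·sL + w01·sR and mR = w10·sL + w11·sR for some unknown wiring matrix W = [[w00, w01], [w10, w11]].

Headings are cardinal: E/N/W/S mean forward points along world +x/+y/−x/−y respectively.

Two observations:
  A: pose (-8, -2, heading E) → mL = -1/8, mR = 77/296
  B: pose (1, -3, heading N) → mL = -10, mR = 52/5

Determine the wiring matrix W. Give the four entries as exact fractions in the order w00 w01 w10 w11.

0 -1/2 1/2 1/2

obs A: pose=(-8,-2,E) → sL=10/37, sR=1/4, mL=-1/8, mR=77/296
obs B: pose=(1,-3,N) → sL=4/5, sR=20, mL=-10, mR=52/5
sensor matrix S = [[10/37, 1/4], [4/5, 20]]; det S = 963/185
solve [mL_A; mL_B] = S·[w00; w01] and [mR_A; mR_B] = S·[w10; w11]:
  w00 = 0, w01 = -1/2, w10 = 1/2, w11 = 1/2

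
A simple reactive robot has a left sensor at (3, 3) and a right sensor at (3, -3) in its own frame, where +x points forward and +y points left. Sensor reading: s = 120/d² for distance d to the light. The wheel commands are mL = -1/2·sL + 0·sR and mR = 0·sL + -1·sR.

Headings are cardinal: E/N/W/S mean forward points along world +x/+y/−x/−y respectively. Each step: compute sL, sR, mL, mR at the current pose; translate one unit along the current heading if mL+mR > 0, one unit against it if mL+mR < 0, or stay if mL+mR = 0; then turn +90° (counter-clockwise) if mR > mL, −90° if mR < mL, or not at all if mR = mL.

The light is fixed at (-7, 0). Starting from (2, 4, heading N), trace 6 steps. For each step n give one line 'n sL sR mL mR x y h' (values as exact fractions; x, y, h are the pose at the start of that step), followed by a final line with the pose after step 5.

0 24/17 120/193 -12/17 -120/193 2 4 N
1 10/3 5/3 -5/3 -5/3 2 3 W
2 120/49 24/17 -60/49 -24/17 3 3 W
3 6/5 15/29 -3/5 -15/29 4 3 N
4 24/13 120/89 -12/13 -120/89 4 2 W
5 60/53 12/25 -30/53 -12/25 5 2 N
final 5 1 W

n=0: pose=(2,4,N); sL=24/17, sR=120/193; mL=-12/17, mR=-120/193; mL+mR=-4356/3281 → advance -1; mR−mL=276/3281 → turn +1·90°
n=1: pose=(2,3,W); sL=10/3, sR=5/3; mL=-5/3, mR=-5/3; mL+mR=-10/3 → advance -1; mR−mL=0 → turn +0·90°
n=2: pose=(3,3,W); sL=120/49, sR=24/17; mL=-60/49, mR=-24/17; mL+mR=-2196/833 → advance -1; mR−mL=-156/833 → turn -1·90°
n=3: pose=(4,3,N); sL=6/5, sR=15/29; mL=-3/5, mR=-15/29; mL+mR=-162/145 → advance -1; mR−mL=12/145 → turn +1·90°
n=4: pose=(4,2,W); sL=24/13, sR=120/89; mL=-12/13, mR=-120/89; mL+mR=-2628/1157 → advance -1; mR−mL=-492/1157 → turn -1·90°
n=5: pose=(5,2,N); sL=60/53, sR=12/25; mL=-30/53, mR=-12/25; mL+mR=-1386/1325 → advance -1; mR−mL=114/1325 → turn +1·90°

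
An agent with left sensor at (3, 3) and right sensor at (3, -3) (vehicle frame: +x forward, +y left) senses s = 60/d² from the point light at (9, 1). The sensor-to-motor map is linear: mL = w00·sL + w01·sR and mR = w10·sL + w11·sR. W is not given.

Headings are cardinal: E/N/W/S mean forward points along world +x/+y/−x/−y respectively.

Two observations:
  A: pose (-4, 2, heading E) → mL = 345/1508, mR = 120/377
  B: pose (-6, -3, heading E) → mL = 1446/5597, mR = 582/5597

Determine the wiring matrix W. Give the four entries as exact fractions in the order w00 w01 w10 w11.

obs A: pose=(-4,2,E) → sL=15/29, sR=15/26, mL=345/1508, mR=120/377
obs B: pose=(-6,-3,E) → sL=12/29, sR=60/193, mL=1446/5597, mR=582/5597
sensor matrix S = [[15/29, 15/26], [12/29, 60/193]]; det S = -5670/72761
solve [mL_A; mL_B] = S·[w00; w01] and [mR_A; mR_B] = S·[w10; w11]:
  w00 = 1, w01 = -1/2, w10 = -1/2, w11 = 1

1 -1/2 -1/2 1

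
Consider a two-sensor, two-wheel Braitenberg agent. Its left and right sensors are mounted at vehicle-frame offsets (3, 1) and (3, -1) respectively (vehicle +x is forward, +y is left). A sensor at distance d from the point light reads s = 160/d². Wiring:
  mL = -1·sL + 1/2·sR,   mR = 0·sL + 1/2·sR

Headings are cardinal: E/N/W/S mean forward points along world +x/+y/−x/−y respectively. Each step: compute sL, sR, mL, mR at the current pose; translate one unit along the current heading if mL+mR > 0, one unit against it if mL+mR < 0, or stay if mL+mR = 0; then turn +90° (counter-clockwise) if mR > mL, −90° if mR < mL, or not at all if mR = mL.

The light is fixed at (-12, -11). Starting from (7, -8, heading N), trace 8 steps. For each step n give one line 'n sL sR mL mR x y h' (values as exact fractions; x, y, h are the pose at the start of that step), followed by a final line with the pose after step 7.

n=0: pose=(7,-8,N); sL=4/9, sR=40/109; mL=-256/981, mR=20/109; mL+mR=-76/981 → advance -1; mR−mL=4/9 → turn +1·90°
n=1: pose=(7,-9,W); sL=160/257, sR=32/53; mL=-4368/13621, mR=16/53; mL+mR=-256/13621 → advance -1; mR−mL=160/257 → turn +1·90°
n=2: pose=(8,-9,S); sL=80/221, sR=80/181; mL=-5640/40001, mR=40/181; mL+mR=3200/40001 → advance +1; mR−mL=80/221 → turn +1·90°
n=3: pose=(8,-10,E); sL=160/533, sR=160/529; mL=-42000/281957, mR=80/529; mL+mR=640/281957 → advance +1; mR−mL=160/533 → turn +1·90°
n=4: pose=(9,-10,N); sL=5/13, sR=8/25; mL=-73/325, mR=4/25; mL+mR=-21/325 → advance -1; mR−mL=5/13 → turn +1·90°
n=5: pose=(9,-11,W); sL=32/65, sR=32/65; mL=-16/65, mR=16/65; mL+mR=0 → advance +0; mR−mL=32/65 → turn +1·90°
n=6: pose=(9,-11,S); sL=160/493, sR=160/409; mL=-26000/201637, mR=80/409; mL+mR=13440/201637 → advance +1; mR−mL=160/493 → turn +1·90°
n=7: pose=(9,-12,E); sL=5/18, sR=8/29; mL=-73/522, mR=4/29; mL+mR=-1/522 → advance -1; mR−mL=5/18 → turn +1·90°

0 4/9 40/109 -256/981 20/109 7 -8 N
1 160/257 32/53 -4368/13621 16/53 7 -9 W
2 80/221 80/181 -5640/40001 40/181 8 -9 S
3 160/533 160/529 -42000/281957 80/529 8 -10 E
4 5/13 8/25 -73/325 4/25 9 -10 N
5 32/65 32/65 -16/65 16/65 9 -11 W
6 160/493 160/409 -26000/201637 80/409 9 -11 S
7 5/18 8/29 -73/522 4/29 9 -12 E
final 8 -12 N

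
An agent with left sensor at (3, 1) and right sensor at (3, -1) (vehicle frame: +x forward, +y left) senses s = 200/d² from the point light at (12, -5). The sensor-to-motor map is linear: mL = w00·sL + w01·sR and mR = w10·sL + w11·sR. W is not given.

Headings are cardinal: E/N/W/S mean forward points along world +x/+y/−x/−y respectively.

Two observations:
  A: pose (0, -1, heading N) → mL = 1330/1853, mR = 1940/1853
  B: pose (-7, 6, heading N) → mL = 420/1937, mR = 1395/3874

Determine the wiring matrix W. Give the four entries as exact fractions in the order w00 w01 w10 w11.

-1/2 1 1/2 1/2

obs A: pose=(0,-1,N) → sL=100/109, sR=20/17, mL=1330/1853, mR=1940/1853
obs B: pose=(-7,6,N) → sL=50/149, sR=5/13, mL=420/1937, mR=1395/3874
sensor matrix S = [[100/109, 20/17], [50/149, 5/13]]; det S = -150500/3589261
solve [mL_A; mL_B] = S·[w00; w01] and [mR_A; mR_B] = S·[w10; w11]:
  w00 = -1/2, w01 = 1, w10 = 1/2, w11 = 1/2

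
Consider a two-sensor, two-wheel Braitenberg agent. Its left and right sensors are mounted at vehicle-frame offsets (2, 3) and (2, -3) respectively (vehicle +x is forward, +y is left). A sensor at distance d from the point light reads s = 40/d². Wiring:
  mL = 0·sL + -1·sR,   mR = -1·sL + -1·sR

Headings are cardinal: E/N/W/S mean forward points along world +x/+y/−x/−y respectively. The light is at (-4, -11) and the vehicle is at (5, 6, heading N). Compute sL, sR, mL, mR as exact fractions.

40/397 8/101 -8/101 -7216/40097

left sensor world pos  = (2, 8); dL² = 397
right sensor world pos = (8, 8); dR² = 505
sL = 40/397 = 40/397
sR = 40/505 = 8/101
mL = 0·sL + -1·sR = -8/101
mR = -1·sL + -1·sR = -7216/40097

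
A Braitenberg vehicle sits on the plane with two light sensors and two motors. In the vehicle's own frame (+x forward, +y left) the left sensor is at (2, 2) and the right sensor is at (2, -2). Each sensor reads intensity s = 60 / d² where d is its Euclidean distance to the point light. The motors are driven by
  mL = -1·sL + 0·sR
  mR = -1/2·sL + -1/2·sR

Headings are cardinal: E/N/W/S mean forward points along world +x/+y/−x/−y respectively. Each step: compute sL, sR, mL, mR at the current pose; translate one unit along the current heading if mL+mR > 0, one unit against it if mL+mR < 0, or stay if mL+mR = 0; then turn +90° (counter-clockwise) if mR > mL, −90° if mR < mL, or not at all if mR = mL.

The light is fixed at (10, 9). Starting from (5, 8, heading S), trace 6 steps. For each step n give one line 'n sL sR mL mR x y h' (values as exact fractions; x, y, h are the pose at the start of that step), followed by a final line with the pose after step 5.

n=0: pose=(5,8,S); sL=10/3, sR=30/29; mL=-10/3, mR=-190/87; mL+mR=-160/29 → advance -1; mR−mL=100/87 → turn +1·90°
n=1: pose=(5,9,E); sL=60/13, sR=60/13; mL=-60/13, mR=-60/13; mL+mR=-120/13 → advance -1; mR−mL=0 → turn +0·90°
n=2: pose=(4,9,E); sL=3, sR=3; mL=-3, mR=-3; mL+mR=-6 → advance -1; mR−mL=0 → turn +0·90°
n=3: pose=(3,9,E); sL=60/29, sR=60/29; mL=-60/29, mR=-60/29; mL+mR=-120/29 → advance -1; mR−mL=0 → turn +0·90°
n=4: pose=(2,9,E); sL=3/2, sR=3/2; mL=-3/2, mR=-3/2; mL+mR=-3 → advance -1; mR−mL=0 → turn +0·90°
n=5: pose=(1,9,E); sL=60/53, sR=60/53; mL=-60/53, mR=-60/53; mL+mR=-120/53 → advance -1; mR−mL=0 → turn +0·90°

0 10/3 30/29 -10/3 -190/87 5 8 S
1 60/13 60/13 -60/13 -60/13 5 9 E
2 3 3 -3 -3 4 9 E
3 60/29 60/29 -60/29 -60/29 3 9 E
4 3/2 3/2 -3/2 -3/2 2 9 E
5 60/53 60/53 -60/53 -60/53 1 9 E
final 0 9 E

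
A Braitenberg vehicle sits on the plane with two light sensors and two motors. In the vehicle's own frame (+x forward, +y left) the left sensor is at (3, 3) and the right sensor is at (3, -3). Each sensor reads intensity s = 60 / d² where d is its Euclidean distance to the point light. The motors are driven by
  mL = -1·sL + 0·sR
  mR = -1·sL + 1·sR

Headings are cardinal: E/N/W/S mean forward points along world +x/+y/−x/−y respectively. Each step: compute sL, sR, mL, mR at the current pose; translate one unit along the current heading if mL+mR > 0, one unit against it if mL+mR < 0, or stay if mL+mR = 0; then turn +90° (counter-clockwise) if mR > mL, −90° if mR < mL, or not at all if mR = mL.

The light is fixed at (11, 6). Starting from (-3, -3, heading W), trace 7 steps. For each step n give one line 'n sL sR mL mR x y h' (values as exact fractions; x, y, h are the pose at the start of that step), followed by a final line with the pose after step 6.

n=0: pose=(-3,-3,W); sL=60/433, sR=12/65; mL=-60/433, mR=1296/28145; mL+mR=-2604/28145 → advance -1; mR−mL=12/65 → turn +1·90°
n=1: pose=(-2,-3,S); sL=15/61, sR=3/20; mL=-15/61, mR=-117/1220; mL+mR=-417/1220 → advance -1; mR−mL=3/20 → turn +1·90°
n=2: pose=(-2,-2,E); sL=12/25, sR=60/221; mL=-12/25, mR=-1152/5525; mL+mR=-3804/5525 → advance -1; mR−mL=60/221 → turn +1·90°
n=3: pose=(-3,-2,N); sL=30/157, sR=30/73; mL=-30/157, mR=2520/11461; mL+mR=330/11461 → advance +1; mR−mL=30/73 → turn +1·90°
n=4: pose=(-3,-1,W); sL=60/389, sR=12/61; mL=-60/389, mR=1008/23729; mL+mR=-2652/23729 → advance -1; mR−mL=12/61 → turn +1·90°
n=5: pose=(-2,-1,S); sL=3/10, sR=15/89; mL=-3/10, mR=-117/890; mL+mR=-192/445 → advance -1; mR−mL=15/89 → turn +1·90°
n=6: pose=(-2,0,E); sL=60/109, sR=60/181; mL=-60/109, mR=-4320/19729; mL+mR=-15180/19729 → advance -1; mR−mL=60/181 → turn +1·90°

0 60/433 12/65 -60/433 1296/28145 -3 -3 W
1 15/61 3/20 -15/61 -117/1220 -2 -3 S
2 12/25 60/221 -12/25 -1152/5525 -2 -2 E
3 30/157 30/73 -30/157 2520/11461 -3 -2 N
4 60/389 12/61 -60/389 1008/23729 -3 -1 W
5 3/10 15/89 -3/10 -117/890 -2 -1 S
6 60/109 60/181 -60/109 -4320/19729 -2 0 E
final -3 0 N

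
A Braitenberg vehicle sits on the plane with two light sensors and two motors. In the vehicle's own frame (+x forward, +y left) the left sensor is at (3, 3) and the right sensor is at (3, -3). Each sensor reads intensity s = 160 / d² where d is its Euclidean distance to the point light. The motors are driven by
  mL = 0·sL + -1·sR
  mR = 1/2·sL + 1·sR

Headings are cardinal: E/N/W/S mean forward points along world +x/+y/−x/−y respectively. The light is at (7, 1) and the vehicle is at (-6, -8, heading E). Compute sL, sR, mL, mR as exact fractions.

20/17 40/61 -40/61 1290/1037

left sensor world pos  = (-3, -5); dL² = 136
right sensor world pos = (-3, -11); dR² = 244
sL = 160/136 = 20/17
sR = 160/244 = 40/61
mL = 0·sL + -1·sR = -40/61
mR = 1/2·sL + 1·sR = 1290/1037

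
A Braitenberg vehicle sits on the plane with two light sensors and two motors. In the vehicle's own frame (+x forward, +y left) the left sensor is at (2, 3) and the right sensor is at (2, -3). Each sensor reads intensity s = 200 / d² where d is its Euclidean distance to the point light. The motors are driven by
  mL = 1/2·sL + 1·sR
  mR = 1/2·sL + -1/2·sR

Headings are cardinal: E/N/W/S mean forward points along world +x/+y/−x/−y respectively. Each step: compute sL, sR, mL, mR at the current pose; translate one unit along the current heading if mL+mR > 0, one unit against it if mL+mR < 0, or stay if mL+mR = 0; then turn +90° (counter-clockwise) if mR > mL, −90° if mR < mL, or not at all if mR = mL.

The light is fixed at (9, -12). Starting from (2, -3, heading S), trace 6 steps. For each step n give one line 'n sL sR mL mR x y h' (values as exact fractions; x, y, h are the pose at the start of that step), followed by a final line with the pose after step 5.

n=0: pose=(2,-3,S); sL=40/13, sR=200/149; mL=5580/1937, mR=1680/1937; mL+mR=7260/1937 → advance +1; mR−mL=-300/149 → turn -1·90°
n=1: pose=(2,-4,W); sL=100/53, sR=100/101; mL=10350/5353, mR=2400/5353; mL+mR=12750/5353 → advance +1; mR−mL=-150/101 → turn -1·90°
n=2: pose=(1,-4,N); sL=200/221, sR=8/5; mL=2268/1105, mR=-384/1105; mL+mR=1884/1105 → advance +1; mR−mL=-12/5 → turn -1·90°
n=3: pose=(1,-3,E); sL=10/9, sR=25/9; mL=10/3, mR=-5/6; mL+mR=5/2 → advance +1; mR−mL=-25/6 → turn -1·90°
n=4: pose=(2,-3,S); sL=40/13, sR=200/149; mL=5580/1937, mR=1680/1937; mL+mR=7260/1937 → advance +1; mR−mL=-300/149 → turn -1·90°
n=5: pose=(2,-4,W); sL=100/53, sR=100/101; mL=10350/5353, mR=2400/5353; mL+mR=12750/5353 → advance +1; mR−mL=-150/101 → turn -1·90°

0 40/13 200/149 5580/1937 1680/1937 2 -3 S
1 100/53 100/101 10350/5353 2400/5353 2 -4 W
2 200/221 8/5 2268/1105 -384/1105 1 -4 N
3 10/9 25/9 10/3 -5/6 1 -3 E
4 40/13 200/149 5580/1937 1680/1937 2 -3 S
5 100/53 100/101 10350/5353 2400/5353 2 -4 W
final 1 -4 N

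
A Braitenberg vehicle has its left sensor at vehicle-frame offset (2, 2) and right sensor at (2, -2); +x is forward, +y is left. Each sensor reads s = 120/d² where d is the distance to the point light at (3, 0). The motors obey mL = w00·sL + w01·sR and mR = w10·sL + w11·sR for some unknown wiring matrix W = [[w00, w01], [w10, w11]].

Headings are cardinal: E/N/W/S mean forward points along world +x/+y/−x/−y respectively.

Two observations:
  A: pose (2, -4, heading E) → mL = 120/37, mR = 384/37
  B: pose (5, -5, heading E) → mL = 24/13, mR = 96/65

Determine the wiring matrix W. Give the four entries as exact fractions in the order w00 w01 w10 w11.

obs A: pose=(2,-4,E) → sL=24, sR=120/37, mL=120/37, mR=384/37
obs B: pose=(5,-5,E) → sL=24/5, sR=24/13, mL=24/13, mR=96/65
sensor matrix S = [[24, 120/37], [24/5, 24/13]]; det S = 13824/481
solve [mL_A; mL_B] = S·[w00; w01] and [mR_A; mR_B] = S·[w10; w11]:
  w00 = 0, w01 = 1, w10 = 1/2, w11 = -1/2

0 1 1/2 -1/2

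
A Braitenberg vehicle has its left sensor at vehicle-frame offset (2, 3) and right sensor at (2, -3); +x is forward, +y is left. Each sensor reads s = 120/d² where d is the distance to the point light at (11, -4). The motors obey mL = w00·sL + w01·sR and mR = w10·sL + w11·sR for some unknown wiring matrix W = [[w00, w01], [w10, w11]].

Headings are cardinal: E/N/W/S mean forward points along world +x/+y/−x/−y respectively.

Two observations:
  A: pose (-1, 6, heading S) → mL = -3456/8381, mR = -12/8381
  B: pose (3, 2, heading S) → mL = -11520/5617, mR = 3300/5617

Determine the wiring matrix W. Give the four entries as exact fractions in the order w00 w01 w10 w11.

-1 1 1/2 -1

obs A: pose=(-1,6,S) → sL=24/29, sR=120/289, mL=-3456/8381, mR=-12/8381
obs B: pose=(3,2,S) → sL=120/41, sR=120/137, mL=-11520/5617, mR=3300/5617
sensor matrix S = [[24/29, 120/289], [120/41, 120/137]]; det S = -23086080/47076077
solve [mL_A; mL_B] = S·[w00; w01] and [mR_A; mR_B] = S·[w10; w11]:
  w00 = -1, w01 = 1, w10 = 1/2, w11 = -1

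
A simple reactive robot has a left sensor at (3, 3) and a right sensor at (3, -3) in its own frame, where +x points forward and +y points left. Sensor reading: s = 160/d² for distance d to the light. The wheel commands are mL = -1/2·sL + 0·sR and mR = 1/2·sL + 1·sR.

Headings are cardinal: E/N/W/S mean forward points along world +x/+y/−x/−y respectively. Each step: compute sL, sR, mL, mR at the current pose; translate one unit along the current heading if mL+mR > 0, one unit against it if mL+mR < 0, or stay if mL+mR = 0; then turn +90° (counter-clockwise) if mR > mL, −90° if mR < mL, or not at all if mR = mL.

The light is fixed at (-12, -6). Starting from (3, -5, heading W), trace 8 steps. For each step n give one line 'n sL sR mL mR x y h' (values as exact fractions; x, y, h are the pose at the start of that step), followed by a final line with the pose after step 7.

0 40/37 1 -20/37 57/37 3 -5 W
1 160/293 32/25 -80/293 11376/7325 2 -5 S
2 80/149 80/149 -40/149 120/149 2 -6 E
3 160/153 160/333 -80/153 5680/5661 3 -6 N
4 40/37 1 -20/37 57/37 3 -5 W
5 160/293 32/25 -80/293 11376/7325 2 -5 S
6 80/149 80/149 -40/149 120/149 2 -6 E
7 160/153 160/333 -80/153 5680/5661 3 -6 N
final 3 -5 W

n=0: pose=(3,-5,W); sL=40/37, sR=1; mL=-20/37, mR=57/37; mL+mR=1 → advance +1; mR−mL=77/37 → turn +1·90°
n=1: pose=(2,-5,S); sL=160/293, sR=32/25; mL=-80/293, mR=11376/7325; mL+mR=32/25 → advance +1; mR−mL=13376/7325 → turn +1·90°
n=2: pose=(2,-6,E); sL=80/149, sR=80/149; mL=-40/149, mR=120/149; mL+mR=80/149 → advance +1; mR−mL=160/149 → turn +1·90°
n=3: pose=(3,-6,N); sL=160/153, sR=160/333; mL=-80/153, mR=5680/5661; mL+mR=160/333 → advance +1; mR−mL=960/629 → turn +1·90°
n=4: pose=(3,-5,W); sL=40/37, sR=1; mL=-20/37, mR=57/37; mL+mR=1 → advance +1; mR−mL=77/37 → turn +1·90°
n=5: pose=(2,-5,S); sL=160/293, sR=32/25; mL=-80/293, mR=11376/7325; mL+mR=32/25 → advance +1; mR−mL=13376/7325 → turn +1·90°
n=6: pose=(2,-6,E); sL=80/149, sR=80/149; mL=-40/149, mR=120/149; mL+mR=80/149 → advance +1; mR−mL=160/149 → turn +1·90°
n=7: pose=(3,-6,N); sL=160/153, sR=160/333; mL=-80/153, mR=5680/5661; mL+mR=160/333 → advance +1; mR−mL=960/629 → turn +1·90°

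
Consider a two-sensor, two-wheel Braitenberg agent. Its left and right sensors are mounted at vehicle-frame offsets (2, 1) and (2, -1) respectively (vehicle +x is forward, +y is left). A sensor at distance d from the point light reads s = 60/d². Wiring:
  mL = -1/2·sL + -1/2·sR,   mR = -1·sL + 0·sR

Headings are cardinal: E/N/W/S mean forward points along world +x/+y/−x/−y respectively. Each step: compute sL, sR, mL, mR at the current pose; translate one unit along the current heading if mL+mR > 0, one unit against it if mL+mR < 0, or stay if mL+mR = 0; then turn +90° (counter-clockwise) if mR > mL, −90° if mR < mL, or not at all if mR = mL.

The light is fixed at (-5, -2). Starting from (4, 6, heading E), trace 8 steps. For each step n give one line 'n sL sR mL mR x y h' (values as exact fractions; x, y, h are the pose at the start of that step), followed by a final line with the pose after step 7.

n=0: pose=(4,6,E); sL=30/101, sR=6/17; mL=-558/1717, mR=-30/101; mL+mR=-1068/1717 → advance -1; mR−mL=48/1717 → turn +1·90°
n=1: pose=(3,6,N); sL=60/149, sR=60/181; mL=-9900/26969, mR=-60/149; mL+mR=-20760/26969 → advance -1; mR−mL=-960/26969 → turn -1·90°
n=2: pose=(3,5,E); sL=15/41, sR=15/34; mL=-1125/2788, mR=-15/41; mL+mR=-2145/2788 → advance -1; mR−mL=105/2788 → turn +1·90°
n=3: pose=(2,5,N); sL=20/39, sR=12/29; mL=-524/1131, mR=-20/39; mL+mR=-368/377 → advance -1; mR−mL=-56/1131 → turn -1·90°
n=4: pose=(2,4,E); sL=6/13, sR=30/53; mL=-354/689, mR=-6/13; mL+mR=-672/689 → advance -1; mR−mL=36/689 → turn +1·90°
n=5: pose=(1,4,N); sL=60/89, sR=60/113; mL=-6060/10057, mR=-60/89; mL+mR=-12840/10057 → advance -1; mR−mL=-720/10057 → turn -1·90°
n=6: pose=(1,3,E); sL=3/5, sR=3/4; mL=-27/40, mR=-3/5; mL+mR=-51/40 → advance -1; mR−mL=3/40 → turn +1·90°
n=7: pose=(0,3,N); sL=12/13, sR=12/17; mL=-180/221, mR=-12/13; mL+mR=-384/221 → advance -1; mR−mL=-24/221 → turn -1·90°

0 30/101 6/17 -558/1717 -30/101 4 6 E
1 60/149 60/181 -9900/26969 -60/149 3 6 N
2 15/41 15/34 -1125/2788 -15/41 3 5 E
3 20/39 12/29 -524/1131 -20/39 2 5 N
4 6/13 30/53 -354/689 -6/13 2 4 E
5 60/89 60/113 -6060/10057 -60/89 1 4 N
6 3/5 3/4 -27/40 -3/5 1 3 E
7 12/13 12/17 -180/221 -12/13 0 3 N
final 0 2 E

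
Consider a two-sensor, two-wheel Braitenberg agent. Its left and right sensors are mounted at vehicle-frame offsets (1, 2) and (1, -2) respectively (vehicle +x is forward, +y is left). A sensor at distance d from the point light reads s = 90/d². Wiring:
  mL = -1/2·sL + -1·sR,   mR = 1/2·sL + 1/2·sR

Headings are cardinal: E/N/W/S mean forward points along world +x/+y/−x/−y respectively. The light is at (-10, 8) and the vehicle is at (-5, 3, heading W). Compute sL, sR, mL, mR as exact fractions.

left sensor world pos  = (-6, 1); dL² = 65
right sensor world pos = (-6, 5); dR² = 25
sL = 90/65 = 18/13
sR = 90/25 = 18/5
mL = -1/2·sL + -1·sR = -279/65
mR = 1/2·sL + 1/2·sR = 162/65

18/13 18/5 -279/65 162/65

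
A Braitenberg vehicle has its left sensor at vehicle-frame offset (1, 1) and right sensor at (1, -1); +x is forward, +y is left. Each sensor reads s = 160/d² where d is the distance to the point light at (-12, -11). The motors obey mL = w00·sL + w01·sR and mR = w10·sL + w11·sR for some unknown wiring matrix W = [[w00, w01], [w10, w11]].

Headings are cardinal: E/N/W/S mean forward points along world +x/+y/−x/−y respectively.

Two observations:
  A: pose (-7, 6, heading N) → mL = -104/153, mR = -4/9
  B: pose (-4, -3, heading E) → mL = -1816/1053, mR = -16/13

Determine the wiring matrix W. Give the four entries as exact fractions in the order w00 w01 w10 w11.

-1/2 -1 0 -1

obs A: pose=(-7,6,N) → sL=8/17, sR=4/9, mL=-104/153, mR=-4/9
obs B: pose=(-4,-3,E) → sL=80/81, sR=16/13, mL=-1816/1053, mR=-16/13
sensor matrix S = [[8/17, 4/9], [80/81, 16/13]]; det S = 22592/161109
solve [mL_A; mL_B] = S·[w00; w01] and [mR_A; mR_B] = S·[w10; w11]:
  w00 = -1/2, w01 = -1, w10 = 0, w11 = -1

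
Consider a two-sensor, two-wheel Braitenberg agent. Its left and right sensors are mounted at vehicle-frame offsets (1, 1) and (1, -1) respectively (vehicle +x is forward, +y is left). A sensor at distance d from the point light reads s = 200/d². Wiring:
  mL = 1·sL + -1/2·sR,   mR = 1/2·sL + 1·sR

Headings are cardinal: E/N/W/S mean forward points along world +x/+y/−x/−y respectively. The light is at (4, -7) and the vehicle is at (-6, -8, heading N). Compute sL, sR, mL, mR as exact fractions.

left sensor world pos  = (-7, -7); dL² = 121
right sensor world pos = (-5, -7); dR² = 81
sL = 200/121 = 200/121
sR = 200/81 = 200/81
mL = 1·sL + -1/2·sR = 4100/9801
mR = 1/2·sL + 1·sR = 32300/9801

200/121 200/81 4100/9801 32300/9801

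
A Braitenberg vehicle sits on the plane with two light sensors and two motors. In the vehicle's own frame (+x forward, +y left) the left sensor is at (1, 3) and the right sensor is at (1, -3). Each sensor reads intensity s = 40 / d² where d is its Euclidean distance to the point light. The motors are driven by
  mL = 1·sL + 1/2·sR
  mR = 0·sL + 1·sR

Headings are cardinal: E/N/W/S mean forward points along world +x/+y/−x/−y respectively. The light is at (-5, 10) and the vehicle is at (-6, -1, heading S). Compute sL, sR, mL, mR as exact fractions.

left sensor world pos  = (-3, -2); dL² = 148
right sensor world pos = (-9, -2); dR² = 160
sL = 40/148 = 10/37
sR = 40/160 = 1/4
mL = 1·sL + 1/2·sR = 117/296
mR = 0·sL + 1·sR = 1/4

10/37 1/4 117/296 1/4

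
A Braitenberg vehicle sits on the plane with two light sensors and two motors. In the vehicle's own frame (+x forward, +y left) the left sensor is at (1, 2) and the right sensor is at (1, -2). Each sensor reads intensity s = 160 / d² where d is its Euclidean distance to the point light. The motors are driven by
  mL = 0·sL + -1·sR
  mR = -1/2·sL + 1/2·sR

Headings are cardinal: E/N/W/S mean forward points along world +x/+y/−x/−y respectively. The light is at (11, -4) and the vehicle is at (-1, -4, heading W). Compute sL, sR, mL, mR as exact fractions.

left sensor world pos  = (-2, -6); dL² = 173
right sensor world pos = (-2, -2); dR² = 173
sL = 160/173 = 160/173
sR = 160/173 = 160/173
mL = 0·sL + -1·sR = -160/173
mR = -1/2·sL + 1/2·sR = 0

160/173 160/173 -160/173 0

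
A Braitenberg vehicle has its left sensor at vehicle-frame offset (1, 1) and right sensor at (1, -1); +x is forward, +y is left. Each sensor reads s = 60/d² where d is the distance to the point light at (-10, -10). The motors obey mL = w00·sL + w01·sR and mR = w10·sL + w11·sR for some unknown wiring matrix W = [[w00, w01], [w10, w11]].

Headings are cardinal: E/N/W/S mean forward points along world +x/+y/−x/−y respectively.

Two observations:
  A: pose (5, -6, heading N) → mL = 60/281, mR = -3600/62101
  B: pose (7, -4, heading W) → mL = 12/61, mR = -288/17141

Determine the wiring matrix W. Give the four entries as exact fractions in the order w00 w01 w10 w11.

0 1 -1 1

obs A: pose=(5,-6,N) → sL=60/221, sR=60/281, mL=60/281, mR=-3600/62101
obs B: pose=(7,-4,W) → sL=60/281, sR=12/61, mL=12/61, mR=-288/17141
sensor matrix S = [[60/221, 60/281], [60/281, 12/61]]; det S = 8320320/1064473241
solve [mL_A; mL_B] = S·[w00; w01] and [mR_A; mR_B] = S·[w10; w11]:
  w00 = 0, w01 = 1, w10 = -1, w11 = 1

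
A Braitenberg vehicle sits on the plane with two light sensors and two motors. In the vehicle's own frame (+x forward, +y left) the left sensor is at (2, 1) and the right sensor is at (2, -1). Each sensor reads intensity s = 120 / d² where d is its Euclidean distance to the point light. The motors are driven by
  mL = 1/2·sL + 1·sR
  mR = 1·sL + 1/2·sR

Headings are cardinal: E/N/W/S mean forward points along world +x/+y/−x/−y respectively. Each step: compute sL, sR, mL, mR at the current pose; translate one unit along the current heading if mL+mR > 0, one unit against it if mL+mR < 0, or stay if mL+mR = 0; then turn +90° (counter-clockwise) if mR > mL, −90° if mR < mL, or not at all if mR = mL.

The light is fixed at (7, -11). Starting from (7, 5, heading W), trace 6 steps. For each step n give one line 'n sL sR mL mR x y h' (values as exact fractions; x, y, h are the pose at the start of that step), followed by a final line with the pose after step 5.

0 120/229 120/293 45060/67097 48900/67097 7 5 W
1 30/49 3/5 222/245 447/490 6 5 S
2 120/257 120/197 42660/50629 39060/50629 6 4 E
3 12/17 12/17 18/17 18/17 7 4 S
4 24/29 24/29 36/29 36/29 7 3 S
5 60/61 60/61 90/61 90/61 7 2 S
final 7 1 S

n=0: pose=(7,5,W); sL=120/229, sR=120/293; mL=45060/67097, mR=48900/67097; mL+mR=93960/67097 → advance +1; mR−mL=3840/67097 → turn +1·90°
n=1: pose=(6,5,S); sL=30/49, sR=3/5; mL=222/245, mR=447/490; mL+mR=891/490 → advance +1; mR−mL=3/490 → turn +1·90°
n=2: pose=(6,4,E); sL=120/257, sR=120/197; mL=42660/50629, mR=39060/50629; mL+mR=81720/50629 → advance +1; mR−mL=-3600/50629 → turn -1·90°
n=3: pose=(7,4,S); sL=12/17, sR=12/17; mL=18/17, mR=18/17; mL+mR=36/17 → advance +1; mR−mL=0 → turn +0·90°
n=4: pose=(7,3,S); sL=24/29, sR=24/29; mL=36/29, mR=36/29; mL+mR=72/29 → advance +1; mR−mL=0 → turn +0·90°
n=5: pose=(7,2,S); sL=60/61, sR=60/61; mL=90/61, mR=90/61; mL+mR=180/61 → advance +1; mR−mL=0 → turn +0·90°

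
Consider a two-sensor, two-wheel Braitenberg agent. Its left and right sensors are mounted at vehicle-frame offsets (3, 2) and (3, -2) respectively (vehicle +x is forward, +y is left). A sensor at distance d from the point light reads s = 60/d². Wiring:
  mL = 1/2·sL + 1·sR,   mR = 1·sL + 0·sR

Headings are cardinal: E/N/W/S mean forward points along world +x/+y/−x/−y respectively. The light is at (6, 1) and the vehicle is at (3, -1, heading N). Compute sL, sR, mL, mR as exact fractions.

left sensor world pos  = (1, 2); dL² = 26
right sensor world pos = (5, 2); dR² = 2
sL = 60/26 = 30/13
sR = 60/2 = 30
mL = 1/2·sL + 1·sR = 405/13
mR = 1·sL + 0·sR = 30/13

30/13 30 405/13 30/13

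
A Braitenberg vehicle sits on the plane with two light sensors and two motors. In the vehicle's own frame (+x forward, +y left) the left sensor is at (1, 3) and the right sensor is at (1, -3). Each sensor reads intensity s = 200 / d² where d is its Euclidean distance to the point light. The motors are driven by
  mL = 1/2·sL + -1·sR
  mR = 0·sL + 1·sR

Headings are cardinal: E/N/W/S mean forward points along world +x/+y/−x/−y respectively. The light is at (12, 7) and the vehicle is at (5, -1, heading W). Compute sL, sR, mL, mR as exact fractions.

40/37 200/89 -5620/3293 200/89

left sensor world pos  = (4, -4); dL² = 185
right sensor world pos = (4, 2); dR² = 89
sL = 200/185 = 40/37
sR = 200/89 = 200/89
mL = 1/2·sL + -1·sR = -5620/3293
mR = 0·sL + 1·sR = 200/89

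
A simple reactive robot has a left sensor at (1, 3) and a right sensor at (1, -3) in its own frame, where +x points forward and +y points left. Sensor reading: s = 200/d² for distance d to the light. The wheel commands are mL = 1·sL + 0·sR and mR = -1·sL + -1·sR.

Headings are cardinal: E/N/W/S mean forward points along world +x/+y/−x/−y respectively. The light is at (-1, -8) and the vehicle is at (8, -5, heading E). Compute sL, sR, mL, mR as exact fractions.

25/17 2 25/17 -59/17

left sensor world pos  = (9, -2); dL² = 136
right sensor world pos = (9, -8); dR² = 100
sL = 200/136 = 25/17
sR = 200/100 = 2
mL = 1·sL + 0·sR = 25/17
mR = -1·sL + -1·sR = -59/17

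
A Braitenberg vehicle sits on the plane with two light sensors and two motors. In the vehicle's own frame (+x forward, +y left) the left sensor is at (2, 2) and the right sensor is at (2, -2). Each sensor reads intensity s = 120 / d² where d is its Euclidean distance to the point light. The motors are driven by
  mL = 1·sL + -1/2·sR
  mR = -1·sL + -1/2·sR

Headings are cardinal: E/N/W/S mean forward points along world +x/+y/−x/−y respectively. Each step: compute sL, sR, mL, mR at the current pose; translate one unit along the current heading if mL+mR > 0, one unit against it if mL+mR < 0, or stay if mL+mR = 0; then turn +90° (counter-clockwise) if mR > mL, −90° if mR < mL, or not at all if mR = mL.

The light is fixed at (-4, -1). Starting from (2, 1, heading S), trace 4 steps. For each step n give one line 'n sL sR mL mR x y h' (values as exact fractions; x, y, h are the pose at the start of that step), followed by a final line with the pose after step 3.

n=0: pose=(2,1,S); sL=15/8, sR=15/2; mL=-15/8, mR=-45/8; mL+mR=-15/2 → advance -1; mR−mL=-15/4 → turn -1·90°
n=1: pose=(2,2,W); sL=120/17, sR=120/41; mL=3900/697, mR=-5940/697; mL+mR=-120/41 → advance -1; mR−mL=-240/17 → turn -1·90°
n=2: pose=(3,2,N); sL=12/5, sR=60/53; mL=486/265, mR=-786/265; mL+mR=-60/53 → advance -1; mR−mL=-24/5 → turn -1·90°
n=3: pose=(3,1,E); sL=120/97, sR=40/27; mL=1300/2619, mR=-5180/2619; mL+mR=-40/27 → advance -1; mR−mL=-240/97 → turn -1·90°

0 15/8 15/2 -15/8 -45/8 2 1 S
1 120/17 120/41 3900/697 -5940/697 2 2 W
2 12/5 60/53 486/265 -786/265 3 2 N
3 120/97 40/27 1300/2619 -5180/2619 3 1 E
final 2 1 S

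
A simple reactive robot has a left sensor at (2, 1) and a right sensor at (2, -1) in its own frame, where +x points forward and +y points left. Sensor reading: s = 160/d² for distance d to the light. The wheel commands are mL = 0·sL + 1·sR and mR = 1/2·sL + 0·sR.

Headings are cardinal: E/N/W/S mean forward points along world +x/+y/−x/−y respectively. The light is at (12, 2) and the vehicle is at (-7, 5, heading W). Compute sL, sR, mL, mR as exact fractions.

left sensor world pos  = (-9, 4); dL² = 445
right sensor world pos = (-9, 6); dR² = 457
sL = 160/445 = 32/89
sR = 160/457 = 160/457
mL = 0·sL + 1·sR = 160/457
mR = 1/2·sL + 0·sR = 16/89

32/89 160/457 160/457 16/89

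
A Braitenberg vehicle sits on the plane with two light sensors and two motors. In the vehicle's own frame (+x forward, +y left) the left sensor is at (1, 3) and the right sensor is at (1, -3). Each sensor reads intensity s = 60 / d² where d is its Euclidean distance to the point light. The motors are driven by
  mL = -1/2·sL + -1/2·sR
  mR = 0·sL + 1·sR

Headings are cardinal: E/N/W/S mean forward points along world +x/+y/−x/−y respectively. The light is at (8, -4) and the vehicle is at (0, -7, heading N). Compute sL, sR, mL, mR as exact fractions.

left sensor world pos  = (-3, -6); dL² = 125
right sensor world pos = (3, -6); dR² = 29
sL = 60/125 = 12/25
sR = 60/29 = 60/29
mL = -1/2·sL + -1/2·sR = -924/725
mR = 0·sL + 1·sR = 60/29

12/25 60/29 -924/725 60/29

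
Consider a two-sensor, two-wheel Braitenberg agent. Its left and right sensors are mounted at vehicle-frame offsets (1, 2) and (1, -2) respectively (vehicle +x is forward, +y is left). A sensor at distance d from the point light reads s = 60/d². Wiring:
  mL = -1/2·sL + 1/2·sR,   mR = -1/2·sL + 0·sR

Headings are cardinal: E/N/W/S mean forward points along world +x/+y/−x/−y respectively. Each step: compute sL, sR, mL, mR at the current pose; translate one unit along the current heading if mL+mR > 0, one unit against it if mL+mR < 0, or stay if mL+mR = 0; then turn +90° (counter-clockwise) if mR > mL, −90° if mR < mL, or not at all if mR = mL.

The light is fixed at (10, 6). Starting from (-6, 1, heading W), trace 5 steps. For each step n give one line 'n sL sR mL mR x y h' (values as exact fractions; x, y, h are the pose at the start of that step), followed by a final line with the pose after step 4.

n=0: pose=(-6,1,W); sL=30/169, sR=30/149; mL=300/25181, mR=-15/169; mL+mR=-1935/25181 → advance -1; mR−mL=-15/149 → turn -1·90°
n=1: pose=(-5,1,N); sL=12/61, sR=12/37; mL=144/2257, mR=-6/61; mL+mR=-78/2257 → advance -1; mR−mL=-6/37 → turn -1·90°
n=2: pose=(-5,0,E); sL=15/53, sR=3/13; mL=-18/689, mR=-15/106; mL+mR=-231/1378 → advance -1; mR−mL=-3/26 → turn -1·90°
n=3: pose=(-6,0,S); sL=12/49, sR=60/373; mL=-768/18277, mR=-6/49; mL+mR=-3006/18277 → advance -1; mR−mL=-30/373 → turn -1·90°
n=4: pose=(-6,1,W); sL=30/169, sR=30/149; mL=300/25181, mR=-15/169; mL+mR=-1935/25181 → advance -1; mR−mL=-15/149 → turn -1·90°

0 30/169 30/149 300/25181 -15/169 -6 1 W
1 12/61 12/37 144/2257 -6/61 -5 1 N
2 15/53 3/13 -18/689 -15/106 -5 0 E
3 12/49 60/373 -768/18277 -6/49 -6 0 S
4 30/169 30/149 300/25181 -15/169 -6 1 W
final -5 1 N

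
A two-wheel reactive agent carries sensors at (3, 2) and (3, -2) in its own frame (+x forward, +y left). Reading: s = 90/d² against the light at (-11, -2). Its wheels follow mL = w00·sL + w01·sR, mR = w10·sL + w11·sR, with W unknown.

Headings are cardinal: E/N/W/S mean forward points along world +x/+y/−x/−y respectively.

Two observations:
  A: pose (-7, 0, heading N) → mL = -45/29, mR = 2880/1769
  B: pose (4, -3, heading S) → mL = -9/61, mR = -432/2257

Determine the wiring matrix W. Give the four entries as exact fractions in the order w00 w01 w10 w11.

obs A: pose=(-7,0,N) → sL=90/29, sR=90/61, mL=-45/29, mR=2880/1769
obs B: pose=(4,-3,S) → sL=18/61, sR=18/37, mL=-9/61, mR=-432/2257
sensor matrix S = [[90/29, 90/61], [18/61, 18/37]]; det S = 4289760/3992633
solve [mL_A; mL_B] = S·[w00; w01] and [mR_A; mR_B] = S·[w10; w11]:
  w00 = -1/2, w01 = 0, w10 = 1, w11 = -1

-1/2 0 1 -1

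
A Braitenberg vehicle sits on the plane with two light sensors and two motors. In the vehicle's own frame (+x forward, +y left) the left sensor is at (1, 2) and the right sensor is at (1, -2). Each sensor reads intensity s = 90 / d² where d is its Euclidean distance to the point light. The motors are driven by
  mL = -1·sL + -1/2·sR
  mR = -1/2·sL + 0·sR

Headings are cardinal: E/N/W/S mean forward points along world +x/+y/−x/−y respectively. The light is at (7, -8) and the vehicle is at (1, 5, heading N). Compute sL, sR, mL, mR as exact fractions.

left sensor world pos  = (-1, 6); dL² = 260
right sensor world pos = (3, 6); dR² = 212
sL = 90/260 = 9/26
sR = 90/212 = 45/106
mL = -1·sL + -1/2·sR = -1539/2756
mR = -1/2·sL + 0·sR = -9/52

9/26 45/106 -1539/2756 -9/52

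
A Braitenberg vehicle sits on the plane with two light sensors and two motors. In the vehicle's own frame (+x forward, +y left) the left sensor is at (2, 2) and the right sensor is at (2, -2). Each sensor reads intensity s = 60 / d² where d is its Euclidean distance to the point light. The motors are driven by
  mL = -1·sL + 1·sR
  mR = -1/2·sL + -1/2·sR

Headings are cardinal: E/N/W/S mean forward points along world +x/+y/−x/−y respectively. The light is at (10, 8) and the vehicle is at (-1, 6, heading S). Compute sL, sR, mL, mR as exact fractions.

60/97 12/37 -1056/3589 -1692/3589

left sensor world pos  = (1, 4); dL² = 97
right sensor world pos = (-3, 4); dR² = 185
sL = 60/97 = 60/97
sR = 60/185 = 12/37
mL = -1·sL + 1·sR = -1056/3589
mR = -1/2·sL + -1/2·sR = -1692/3589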